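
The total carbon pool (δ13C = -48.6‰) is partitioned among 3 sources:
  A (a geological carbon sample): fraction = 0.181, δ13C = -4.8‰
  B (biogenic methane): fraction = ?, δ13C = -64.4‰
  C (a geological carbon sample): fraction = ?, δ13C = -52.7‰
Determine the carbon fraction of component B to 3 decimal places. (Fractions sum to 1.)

0.391

Let f_B and f_C be the unknown fractions; fractions sum to 1 so f_B + f_C = 0.819.
Mass balance: Σ fᵢ·δᵢ = δ_bulk ⇒ f_B·(-64.4) + f_C·(-52.7) = -48.6 − (-0.869) = -47.731
Substitute f_C = 0.819 − f_B:
f_B·(-64.4 − -52.7) = -47.731 − 0.819×(-52.7) = -4.570
f_B = -4.570 / -11.7 = 0.3906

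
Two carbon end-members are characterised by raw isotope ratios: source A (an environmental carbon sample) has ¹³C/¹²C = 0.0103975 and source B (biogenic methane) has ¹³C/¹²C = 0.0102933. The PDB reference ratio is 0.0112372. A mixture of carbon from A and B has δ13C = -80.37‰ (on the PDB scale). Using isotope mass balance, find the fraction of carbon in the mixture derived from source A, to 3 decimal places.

δ_A = (0.0103975/0.0112372 − 1)×1000 = (0.925275 − 1)×1000 = -74.725‰
δ_B = (0.0102933/0.0112372 − 1)×1000 = (0.916002 − 1)×1000 = -83.998‰
f_A = (δ_mix − δ_B)/(δ_A − δ_B) = (-80.37 − (-83.998))/(-74.725 − (-83.998))
f_A = 3.628 / 9.273 = 0.3912

0.391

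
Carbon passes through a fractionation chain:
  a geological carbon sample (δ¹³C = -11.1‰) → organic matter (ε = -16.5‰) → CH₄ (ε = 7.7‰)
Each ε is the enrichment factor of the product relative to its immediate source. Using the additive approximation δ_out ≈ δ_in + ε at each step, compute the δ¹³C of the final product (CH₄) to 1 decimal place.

-19.9‰

step 1: δ ≈ -11.1 + (-16.5) = -27.6‰
step 2: δ ≈ -27.6 + (7.7) = -19.9‰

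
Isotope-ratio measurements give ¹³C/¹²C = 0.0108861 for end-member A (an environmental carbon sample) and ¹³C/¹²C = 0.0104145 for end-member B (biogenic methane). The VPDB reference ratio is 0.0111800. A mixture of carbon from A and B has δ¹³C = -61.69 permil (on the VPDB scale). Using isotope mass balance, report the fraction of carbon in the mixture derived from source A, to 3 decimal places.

δ_A = (0.0108861/0.0111800 − 1)×1000 = (0.973712 − 1)×1000 = -26.288 permil
δ_B = (0.0104145/0.0111800 − 1)×1000 = (0.931530 − 1)×1000 = -68.470 permil
f_A = (δ_mix − δ_B)/(δ_A − δ_B) = (-61.69 − (-68.470))/(-26.288 − (-68.470))
f_A = 6.780 / 42.182 = 0.1607

0.161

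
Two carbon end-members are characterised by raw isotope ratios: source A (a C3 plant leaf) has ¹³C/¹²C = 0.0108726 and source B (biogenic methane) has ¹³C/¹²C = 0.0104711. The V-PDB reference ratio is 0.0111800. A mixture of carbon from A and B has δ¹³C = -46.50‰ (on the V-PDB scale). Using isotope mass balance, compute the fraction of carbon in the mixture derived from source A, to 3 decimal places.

δ_A = (0.0108726/0.0111800 − 1)×1000 = (0.972504 − 1)×1000 = -27.496‰
δ_B = (0.0104711/0.0111800 − 1)×1000 = (0.936592 − 1)×1000 = -63.408‰
f_A = (δ_mix − δ_B)/(δ_A − δ_B) = (-46.50 − (-63.408))/(-27.496 − (-63.408))
f_A = 16.908 / 35.912 = 0.4708

0.471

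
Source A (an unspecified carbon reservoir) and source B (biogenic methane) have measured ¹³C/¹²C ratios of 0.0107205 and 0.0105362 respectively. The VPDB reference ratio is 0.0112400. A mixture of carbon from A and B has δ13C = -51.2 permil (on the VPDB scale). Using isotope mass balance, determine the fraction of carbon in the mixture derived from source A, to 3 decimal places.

0.696

δ_A = (0.0107205/0.0112400 − 1)×1000 = (0.953781 − 1)×1000 = -46.219 permil
δ_B = (0.0105362/0.0112400 − 1)×1000 = (0.937384 − 1)×1000 = -62.616 permil
f_A = (δ_mix − δ_B)/(δ_A − δ_B) = (-51.2 − (-62.616))/(-46.219 − (-62.616))
f_A = 11.416 / 16.397 = 0.6962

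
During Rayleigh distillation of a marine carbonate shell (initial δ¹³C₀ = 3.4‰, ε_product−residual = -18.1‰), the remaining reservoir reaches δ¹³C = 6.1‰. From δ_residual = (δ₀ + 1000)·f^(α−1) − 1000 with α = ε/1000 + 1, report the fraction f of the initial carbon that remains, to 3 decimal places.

α − 1 = ε/1000 = -0.0181
(δ_res + 1000)/(δ₀ + 1000) = (6.1 + 1000)/(3.4 + 1000) = 1006.1/1003.4 = 1.002691
f = 1.002691^(1/-0.0181) = exp(ln(1.002691)/-0.0181) = exp(0.00269/-0.0181)
f = exp(-0.1485) = 0.8620

0.862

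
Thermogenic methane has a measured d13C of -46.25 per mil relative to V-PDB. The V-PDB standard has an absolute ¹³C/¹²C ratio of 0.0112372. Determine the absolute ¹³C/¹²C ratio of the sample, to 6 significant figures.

0.0107175

R_sample = R_standard × (d13C/1000 + 1)
R_sample = 0.0112372 × (-46.25/1000 + 1) = 0.0112372 × 0.953750
R_sample = 0.0107175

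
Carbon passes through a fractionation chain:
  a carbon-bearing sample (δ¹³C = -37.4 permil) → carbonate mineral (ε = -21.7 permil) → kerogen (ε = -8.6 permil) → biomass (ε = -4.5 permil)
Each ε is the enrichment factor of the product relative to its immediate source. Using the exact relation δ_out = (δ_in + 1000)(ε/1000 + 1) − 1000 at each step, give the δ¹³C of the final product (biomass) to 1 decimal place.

-70.6 permil

step 1: δ = (-37.40 + 1000)·(-21.7/1000 + 1) − 1000 = -58.29 permil
step 2: δ = (-58.29 + 1000)·(-8.6/1000 + 1) − 1000 = -66.39 permil
step 3: δ = (-66.39 + 1000)·(-4.5/1000 + 1) − 1000 = -70.59 permil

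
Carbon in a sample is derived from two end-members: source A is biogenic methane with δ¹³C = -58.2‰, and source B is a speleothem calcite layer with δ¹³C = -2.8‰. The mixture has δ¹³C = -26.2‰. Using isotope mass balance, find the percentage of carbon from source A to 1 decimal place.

42.2%

δ_mix = f_A·δ_A + (1 − f_A)·δ_B  ⇒  f_A = (δ_mix − δ_B)/(δ_A − δ_B)
f_A = (-26.2 − (-2.8)) / (-58.2 − (-2.8))
f_A = -23.4 / -55.4 = 0.4224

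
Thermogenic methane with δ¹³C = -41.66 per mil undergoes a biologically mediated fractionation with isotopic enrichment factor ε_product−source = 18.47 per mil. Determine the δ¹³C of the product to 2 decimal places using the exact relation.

To first order, δ_product ≈ δ_source + ε = -23.19 per mil.
Exactly, δ_product = (δ_source + 1000)·(ε/1000 + 1) − 1000.
δ_product = (-41.66 + 1000) × (18.47/1000 + 1) − 1000
δ_product = -23.959 per mil

-23.96 per mil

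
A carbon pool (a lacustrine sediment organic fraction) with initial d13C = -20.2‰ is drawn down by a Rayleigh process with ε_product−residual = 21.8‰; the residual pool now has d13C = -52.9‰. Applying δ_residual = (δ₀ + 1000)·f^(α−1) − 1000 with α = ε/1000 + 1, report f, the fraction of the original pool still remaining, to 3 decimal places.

0.211

α − 1 = ε/1000 = 0.0218
(δ_res + 1000)/(δ₀ + 1000) = (-52.9 + 1000)/(-20.2 + 1000) = 947.1/979.8 = 0.966626
f = 0.966626^(1/0.0218) = exp(ln(0.966626)/0.0218) = exp(-0.03394/0.0218)
f = exp(-1.5571) = 0.2108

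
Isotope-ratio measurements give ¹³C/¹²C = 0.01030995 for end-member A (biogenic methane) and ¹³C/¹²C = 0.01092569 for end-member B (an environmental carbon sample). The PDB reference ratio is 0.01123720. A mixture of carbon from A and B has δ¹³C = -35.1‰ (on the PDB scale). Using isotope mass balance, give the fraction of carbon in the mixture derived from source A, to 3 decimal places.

δ_A = (0.01030995/0.01123720 − 1)×1000 = (0.917484 − 1)×1000 = -82.516‰
δ_B = (0.01092569/0.01123720 − 1)×1000 = (0.972279 − 1)×1000 = -27.721‰
f_A = (δ_mix − δ_B)/(δ_A − δ_B) = (-35.1 − (-27.721))/(-82.516 − (-27.721))
f_A = -7.379 / -54.795 = 0.1347

0.135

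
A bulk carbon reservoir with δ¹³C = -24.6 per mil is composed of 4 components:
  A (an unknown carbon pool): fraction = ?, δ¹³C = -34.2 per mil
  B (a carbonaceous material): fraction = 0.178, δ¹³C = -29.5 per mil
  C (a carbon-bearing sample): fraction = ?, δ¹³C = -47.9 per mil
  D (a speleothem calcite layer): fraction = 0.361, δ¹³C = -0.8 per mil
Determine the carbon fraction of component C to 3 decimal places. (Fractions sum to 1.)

Let f_C and f_A be the unknown fractions; fractions sum to 1 so f_C + f_A = 0.461.
Mass balance: Σ fᵢ·δᵢ = δ_bulk ⇒ f_C·(-47.9) + f_A·(-34.2) = -24.6 − (-5.540) = -19.060
Substitute f_A = 0.461 − f_C:
f_C·(-47.9 − -34.2) = -19.060 − 0.461×(-34.2) = -3.294
f_C = -3.294 / -13.7 = 0.2404

0.240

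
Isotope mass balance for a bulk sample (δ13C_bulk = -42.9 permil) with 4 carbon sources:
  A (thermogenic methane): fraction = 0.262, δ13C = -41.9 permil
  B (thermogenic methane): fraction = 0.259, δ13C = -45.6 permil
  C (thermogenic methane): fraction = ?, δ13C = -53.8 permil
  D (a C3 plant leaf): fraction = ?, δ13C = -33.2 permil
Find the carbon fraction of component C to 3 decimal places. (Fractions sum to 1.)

0.204

Let f_C and f_D be the unknown fractions; fractions sum to 1 so f_C + f_D = 0.479.
Mass balance: Σ fᵢ·δᵢ = δ_bulk ⇒ f_C·(-53.8) + f_D·(-33.2) = -42.9 − (-22.788) = -20.112
Substitute f_D = 0.479 − f_C:
f_C·(-53.8 − -33.2) = -20.112 − 0.479×(-33.2) = -4.209
f_C = -4.209 / -20.6 = 0.2043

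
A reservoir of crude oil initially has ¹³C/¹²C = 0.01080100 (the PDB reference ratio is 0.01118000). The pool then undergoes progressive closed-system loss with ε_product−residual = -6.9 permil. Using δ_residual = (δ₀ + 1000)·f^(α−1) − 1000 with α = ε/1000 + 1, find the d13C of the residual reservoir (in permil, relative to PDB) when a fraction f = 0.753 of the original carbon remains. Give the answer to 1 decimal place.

δ₀ = (0.01080100/0.01118000 − 1)×1000 = (0.966100 − 1)×1000 = -33.900 permil
α − 1 = ε/1000 = -0.0069
f^(α−1) = 0.753^(-0.0069) = 1.001959
δ_res = (-33.900 + 1000) × 1.001959 − 1000 = 967.993 − 1000 = -32.01 permil

-32.0 permil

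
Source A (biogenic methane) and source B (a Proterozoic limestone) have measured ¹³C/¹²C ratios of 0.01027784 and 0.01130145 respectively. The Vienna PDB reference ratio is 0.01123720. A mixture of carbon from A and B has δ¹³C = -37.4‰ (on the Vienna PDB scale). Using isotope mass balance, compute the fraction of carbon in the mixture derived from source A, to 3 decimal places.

0.473

δ_A = (0.01027784/0.01123720 − 1)×1000 = (0.914626 − 1)×1000 = -85.374‰
δ_B = (0.01130145/0.01123720 − 1)×1000 = (1.005718 − 1)×1000 = 5.718‰
f_A = (δ_mix − δ_B)/(δ_A − δ_B) = (-37.4 − (5.718))/(-85.374 − (5.718))
f_A = -43.118 / -91.091 = 0.4733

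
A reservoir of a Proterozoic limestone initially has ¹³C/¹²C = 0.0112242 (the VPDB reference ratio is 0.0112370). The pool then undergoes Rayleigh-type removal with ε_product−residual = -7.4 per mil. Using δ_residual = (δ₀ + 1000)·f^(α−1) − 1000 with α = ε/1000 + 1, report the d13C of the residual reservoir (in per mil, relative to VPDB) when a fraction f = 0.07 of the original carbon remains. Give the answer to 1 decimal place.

18.7 per mil

δ₀ = (0.0112242/0.0112370 − 1)×1000 = (0.998861 − 1)×1000 = -1.139 per mil
α − 1 = ε/1000 = -0.0074
f^(α−1) = 0.07^(-0.0074) = 1.019873
δ_res = (-1.139 + 1000) × 1.019873 − 1000 = 1018.712 − 1000 = 18.71 per mil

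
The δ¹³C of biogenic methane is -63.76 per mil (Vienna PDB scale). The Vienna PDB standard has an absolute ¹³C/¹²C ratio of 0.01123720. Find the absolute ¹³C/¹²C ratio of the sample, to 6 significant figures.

0.0105207

R_sample = R_standard × (δ¹³C/1000 + 1)
R_sample = 0.01123720 × (-63.76/1000 + 1) = 0.01123720 × 0.936240
R_sample = 0.0105207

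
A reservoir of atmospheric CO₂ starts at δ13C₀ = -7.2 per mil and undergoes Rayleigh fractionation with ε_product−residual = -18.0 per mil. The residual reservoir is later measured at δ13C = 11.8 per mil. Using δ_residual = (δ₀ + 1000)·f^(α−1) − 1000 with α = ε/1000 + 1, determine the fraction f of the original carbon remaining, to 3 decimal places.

α − 1 = ε/1000 = -0.0180
(δ_res + 1000)/(δ₀ + 1000) = (11.8 + 1000)/(-7.2 + 1000) = 1011.8/992.8 = 1.019138
f = 1.019138^(1/-0.0180) = exp(ln(1.019138)/-0.0180) = exp(0.01896/-0.0180)
f = exp(-1.0532) = 0.3488

0.349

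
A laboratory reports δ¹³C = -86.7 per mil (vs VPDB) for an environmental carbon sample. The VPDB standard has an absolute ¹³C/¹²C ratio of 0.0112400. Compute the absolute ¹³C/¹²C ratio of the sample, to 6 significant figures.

0.0102655

R_sample = R_standard × (δ¹³C/1000 + 1)
R_sample = 0.0112400 × (-86.7/1000 + 1) = 0.0112400 × 0.913300
R_sample = 0.0102655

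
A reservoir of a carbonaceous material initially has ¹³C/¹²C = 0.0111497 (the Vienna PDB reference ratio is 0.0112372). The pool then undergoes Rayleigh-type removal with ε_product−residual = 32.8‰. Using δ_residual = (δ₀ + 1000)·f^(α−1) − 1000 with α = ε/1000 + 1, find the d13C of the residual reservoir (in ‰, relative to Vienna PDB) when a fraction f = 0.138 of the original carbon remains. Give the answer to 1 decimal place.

δ₀ = (0.0111497/0.0112372 − 1)×1000 = (0.992213 − 1)×1000 = -7.787‰
α − 1 = ε/1000 = 0.0328
f^(α−1) = 0.138^(0.0328) = 0.937105
δ_res = (-7.787 + 1000) × 0.937105 − 1000 = 929.808 − 1000 = -70.19‰

-70.2‰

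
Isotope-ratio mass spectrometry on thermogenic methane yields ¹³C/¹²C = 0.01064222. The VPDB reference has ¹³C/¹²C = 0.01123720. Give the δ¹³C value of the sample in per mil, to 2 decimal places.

δ¹³C = (R_sample / R_standard − 1) × 1000
R_sample / R_standard = 0.01064222 / 0.01123720 = 0.947053
δ¹³C = (0.947053 − 1) × 1000 = -52.947 per mil

-52.95 per mil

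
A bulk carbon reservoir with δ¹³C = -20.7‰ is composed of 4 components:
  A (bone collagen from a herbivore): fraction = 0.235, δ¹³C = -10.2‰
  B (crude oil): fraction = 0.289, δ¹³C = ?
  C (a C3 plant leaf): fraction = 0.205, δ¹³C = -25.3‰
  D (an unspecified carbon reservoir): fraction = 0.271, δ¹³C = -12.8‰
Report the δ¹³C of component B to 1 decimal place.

-33.4‰

Isotope mass balance: δ_bulk = Σ fᵢ·δᵢ.
-20.7 = 0.235×(-10.2) + 0.289×δ_B + 0.205×(-25.3) + 0.271×(-12.8)
0.289·δ_B = -20.7 − (-11.052) = -9.648
δ_B = -9.648 / 0.289 = -33.38‰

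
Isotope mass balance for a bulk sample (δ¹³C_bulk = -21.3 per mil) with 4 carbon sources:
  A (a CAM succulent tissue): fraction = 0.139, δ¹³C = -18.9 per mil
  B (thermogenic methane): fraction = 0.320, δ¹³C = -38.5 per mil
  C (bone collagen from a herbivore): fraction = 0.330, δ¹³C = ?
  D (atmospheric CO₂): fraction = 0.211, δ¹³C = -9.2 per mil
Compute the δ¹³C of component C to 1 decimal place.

Isotope mass balance: δ_bulk = Σ fᵢ·δᵢ.
-21.3 = 0.139×(-18.9) + 0.320×(-38.5) + 0.330×δ_C + 0.211×(-9.2)
0.330·δ_C = -21.3 − (-16.888) = -4.412
δ_C = -4.412 / 0.330 = -13.37 per mil

-13.4 per mil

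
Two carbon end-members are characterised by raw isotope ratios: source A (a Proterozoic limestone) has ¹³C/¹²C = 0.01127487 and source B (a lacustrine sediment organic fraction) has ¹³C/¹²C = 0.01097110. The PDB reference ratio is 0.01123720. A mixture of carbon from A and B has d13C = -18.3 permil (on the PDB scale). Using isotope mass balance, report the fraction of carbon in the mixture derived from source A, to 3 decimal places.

δ_A = (0.01127487/0.01123720 − 1)×1000 = (1.003352 − 1)×1000 = 3.352 permil
δ_B = (0.01097110/0.01123720 − 1)×1000 = (0.976320 − 1)×1000 = -23.680 permil
f_A = (δ_mix − δ_B)/(δ_A − δ_B) = (-18.3 − (-23.680))/(3.352 − (-23.680))
f_A = 5.380 / 27.033 = 0.1990

0.199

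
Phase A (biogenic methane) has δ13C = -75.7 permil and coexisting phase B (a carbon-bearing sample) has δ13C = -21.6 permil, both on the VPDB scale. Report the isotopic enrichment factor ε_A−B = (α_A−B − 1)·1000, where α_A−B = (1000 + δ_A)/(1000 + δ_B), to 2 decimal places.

α_A−B = (1000 + -75.7) / (1000 + -21.6) = 924.3 / 978.4 = 0.944706
ε_A−B = (0.944706 − 1) × 1000 = -55.294 permil
(The approximation ε ≈ δ_A − δ_B would give -54.1 permil.)

-55.29 permil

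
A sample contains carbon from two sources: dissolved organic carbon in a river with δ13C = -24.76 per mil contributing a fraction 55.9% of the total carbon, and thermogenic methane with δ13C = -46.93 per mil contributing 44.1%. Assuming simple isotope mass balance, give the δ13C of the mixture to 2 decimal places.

-34.54 per mil

δ_mix = f_A·δ_A + f_B·δ_B
δ_mix = 0.559 × (-24.76) + 0.441 × (-46.93)
δ_mix = -13.841 + -20.696 = -34.537 per mil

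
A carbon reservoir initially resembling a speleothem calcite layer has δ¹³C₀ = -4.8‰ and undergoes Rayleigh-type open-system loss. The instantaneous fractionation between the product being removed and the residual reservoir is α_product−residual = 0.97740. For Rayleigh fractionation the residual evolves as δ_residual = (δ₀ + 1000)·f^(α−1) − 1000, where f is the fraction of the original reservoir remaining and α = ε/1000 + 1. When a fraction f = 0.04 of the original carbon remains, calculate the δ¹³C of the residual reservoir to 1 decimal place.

Rayleigh residual: δ_res = (δ₀ + 1000)·f^(α−1) − 1000
α − 1 = -0.02260
f^(α−1) = 0.04^(-0.02260) = 1.075458
δ_res = (-4.8 + 1000) × 1.075458 − 1000 = 1070.296 − 1000 = 70.30‰

70.3‰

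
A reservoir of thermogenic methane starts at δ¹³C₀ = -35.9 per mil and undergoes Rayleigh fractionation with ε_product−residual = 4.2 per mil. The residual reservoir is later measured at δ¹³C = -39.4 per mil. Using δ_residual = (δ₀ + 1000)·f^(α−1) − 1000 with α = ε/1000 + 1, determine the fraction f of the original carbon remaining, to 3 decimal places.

α − 1 = ε/1000 = 0.0042
(δ_res + 1000)/(δ₀ + 1000) = (-39.4 + 1000)/(-35.9 + 1000) = 960.6/964.1 = 0.996370
f = 0.996370^(1/0.0042) = exp(ln(0.996370)/0.0042) = exp(-0.00364/0.0042)
f = exp(-0.8659) = 0.4207

0.421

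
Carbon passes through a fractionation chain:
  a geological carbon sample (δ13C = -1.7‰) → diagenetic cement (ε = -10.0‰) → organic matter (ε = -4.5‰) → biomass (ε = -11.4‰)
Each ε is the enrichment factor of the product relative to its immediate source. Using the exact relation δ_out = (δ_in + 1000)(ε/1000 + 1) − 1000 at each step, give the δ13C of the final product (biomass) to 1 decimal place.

step 1: δ = (-1.70 + 1000)·(-10.0/1000 + 1) − 1000 = -11.68‰
step 2: δ = (-11.68 + 1000)·(-4.5/1000 + 1) − 1000 = -16.13‰
step 3: δ = (-16.13 + 1000)·(-11.4/1000 + 1) − 1000 = -27.35‰

-27.3‰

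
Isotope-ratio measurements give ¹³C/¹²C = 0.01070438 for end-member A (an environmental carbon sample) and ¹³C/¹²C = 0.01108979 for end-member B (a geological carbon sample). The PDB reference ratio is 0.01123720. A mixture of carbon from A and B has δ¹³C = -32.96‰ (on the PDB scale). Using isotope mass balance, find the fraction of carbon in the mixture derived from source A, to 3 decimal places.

0.579

δ_A = (0.01070438/0.01123720 − 1)×1000 = (0.952584 − 1)×1000 = -47.416‰
δ_B = (0.01108979/0.01123720 − 1)×1000 = (0.986882 − 1)×1000 = -13.118‰
f_A = (δ_mix − δ_B)/(δ_A − δ_B) = (-32.96 − (-13.118))/(-47.416 − (-13.118))
f_A = -19.842 / -34.298 = 0.5785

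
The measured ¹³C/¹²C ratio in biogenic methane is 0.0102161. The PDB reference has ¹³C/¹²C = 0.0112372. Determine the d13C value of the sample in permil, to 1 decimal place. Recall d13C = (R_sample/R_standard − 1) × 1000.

d13C = (R_sample / R_standard − 1) × 1000
R_sample / R_standard = 0.0102161 / 0.0112372 = 0.909132
d13C = (0.909132 − 1) × 1000 = -90.87 permil

-90.9 permil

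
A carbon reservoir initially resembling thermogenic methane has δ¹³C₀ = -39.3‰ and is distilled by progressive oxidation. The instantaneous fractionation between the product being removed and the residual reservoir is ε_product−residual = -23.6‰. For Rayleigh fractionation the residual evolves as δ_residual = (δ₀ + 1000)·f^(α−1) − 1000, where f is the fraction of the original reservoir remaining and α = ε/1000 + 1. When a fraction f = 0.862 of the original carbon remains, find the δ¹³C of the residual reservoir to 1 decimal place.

Rayleigh residual: δ_res = (δ₀ + 1000)·f^(α−1) − 1000
α = ε/1000 + 1 = 0.97640, so α − 1 = -0.02360
f^(α−1) = 0.862^(-0.02360) = 1.003511
δ_res = (-39.3 + 1000) × 1.003511 − 1000 = 964.073 − 1000 = -35.93‰

-35.9‰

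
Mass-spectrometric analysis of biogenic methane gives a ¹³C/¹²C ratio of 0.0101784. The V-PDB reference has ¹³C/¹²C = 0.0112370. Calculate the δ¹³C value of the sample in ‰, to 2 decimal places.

-94.21‰

δ¹³C = (R_sample / R_standard − 1) × 1000
R_sample / R_standard = 0.0101784 / 0.0112370 = 0.905793
δ¹³C = (0.905793 − 1) × 1000 = -94.207‰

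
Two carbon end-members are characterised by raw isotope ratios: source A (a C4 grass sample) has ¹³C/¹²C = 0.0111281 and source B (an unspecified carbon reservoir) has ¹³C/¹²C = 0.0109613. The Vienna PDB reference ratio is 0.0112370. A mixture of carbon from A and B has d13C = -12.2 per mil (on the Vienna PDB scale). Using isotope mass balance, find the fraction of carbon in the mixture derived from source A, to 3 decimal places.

δ_A = (0.0111281/0.0112370 − 1)×1000 = (0.990309 − 1)×1000 = -9.691 per mil
δ_B = (0.0109613/0.0112370 − 1)×1000 = (0.975465 − 1)×1000 = -24.535 per mil
f_A = (δ_mix − δ_B)/(δ_A − δ_B) = (-12.2 − (-24.535))/(-9.691 − (-24.535))
f_A = 12.335 / 14.844 = 0.8310

0.831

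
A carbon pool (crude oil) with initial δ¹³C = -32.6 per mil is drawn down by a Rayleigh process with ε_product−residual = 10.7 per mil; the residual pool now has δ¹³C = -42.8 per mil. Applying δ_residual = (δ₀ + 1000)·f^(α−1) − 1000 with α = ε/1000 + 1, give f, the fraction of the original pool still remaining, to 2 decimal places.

α − 1 = ε/1000 = 0.0107
(δ_res + 1000)/(δ₀ + 1000) = (-42.8 + 1000)/(-32.6 + 1000) = 957.2/967.4 = 0.989456
f = 0.989456^(1/0.0107) = exp(ln(0.989456)/0.0107) = exp(-0.01060/0.0107)
f = exp(-0.9906) = 0.3713

0.37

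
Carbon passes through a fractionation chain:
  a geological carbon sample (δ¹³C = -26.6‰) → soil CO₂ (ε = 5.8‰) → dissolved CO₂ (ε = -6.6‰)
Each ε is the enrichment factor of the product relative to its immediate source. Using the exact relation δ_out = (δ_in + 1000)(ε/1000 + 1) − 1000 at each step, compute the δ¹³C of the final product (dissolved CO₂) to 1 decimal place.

step 1: δ = (-26.60 + 1000)·(5.8/1000 + 1) − 1000 = -20.95‰
step 2: δ = (-20.95 + 1000)·(-6.6/1000 + 1) − 1000 = -27.42‰

-27.4‰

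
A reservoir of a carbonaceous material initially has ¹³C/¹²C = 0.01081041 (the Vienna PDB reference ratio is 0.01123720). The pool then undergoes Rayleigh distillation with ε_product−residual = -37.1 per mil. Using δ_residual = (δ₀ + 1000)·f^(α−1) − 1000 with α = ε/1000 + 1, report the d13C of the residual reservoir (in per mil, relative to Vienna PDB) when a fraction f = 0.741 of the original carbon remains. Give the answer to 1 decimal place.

δ₀ = (0.01081041/0.01123720 − 1)×1000 = (0.962020 − 1)×1000 = -37.980 per mil
α − 1 = ε/1000 = -0.0371
f^(α−1) = 0.741^(-0.0371) = 1.011183
δ_res = (-37.980 + 1000) × 1.011183 − 1000 = 972.778 − 1000 = -27.22 per mil

-27.2 per mil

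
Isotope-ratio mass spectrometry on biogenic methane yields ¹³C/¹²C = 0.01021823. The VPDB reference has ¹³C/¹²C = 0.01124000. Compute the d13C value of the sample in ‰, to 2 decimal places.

-90.90‰

d13C = (R_sample / R_standard − 1) × 1000
R_sample / R_standard = 0.01021823 / 0.01124000 = 0.909095
d13C = (0.909095 − 1) × 1000 = -90.905‰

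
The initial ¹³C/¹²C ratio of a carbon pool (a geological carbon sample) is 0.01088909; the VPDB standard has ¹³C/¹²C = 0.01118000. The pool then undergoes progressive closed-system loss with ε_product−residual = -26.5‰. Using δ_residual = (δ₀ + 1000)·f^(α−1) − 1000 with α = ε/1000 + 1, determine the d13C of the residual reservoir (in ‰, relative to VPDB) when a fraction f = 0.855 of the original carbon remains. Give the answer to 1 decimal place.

-22.0‰

δ₀ = (0.01088909/0.01118000 − 1)×1000 = (0.973979 − 1)×1000 = -26.021‰
α − 1 = ε/1000 = -0.0265
f^(α−1) = 0.855^(-0.0265) = 1.004160
δ_res = (-26.021 + 1000) × 1.004160 − 1000 = 978.031 − 1000 = -21.97‰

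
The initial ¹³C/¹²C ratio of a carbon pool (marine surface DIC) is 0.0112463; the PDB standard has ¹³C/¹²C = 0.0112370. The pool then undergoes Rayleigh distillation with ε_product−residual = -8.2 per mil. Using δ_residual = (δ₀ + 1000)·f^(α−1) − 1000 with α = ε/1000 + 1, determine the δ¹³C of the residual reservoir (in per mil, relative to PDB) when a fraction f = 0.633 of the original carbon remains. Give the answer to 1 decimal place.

δ₀ = (0.0112463/0.0112370 − 1)×1000 = (1.000828 − 1)×1000 = 0.828 per mil
α − 1 = ε/1000 = -0.0082
f^(α−1) = 0.633^(-0.0082) = 1.003757
δ_res = (0.828 + 1000) × 1.003757 − 1000 = 1004.588 − 1000 = 4.59 per mil

4.6 per mil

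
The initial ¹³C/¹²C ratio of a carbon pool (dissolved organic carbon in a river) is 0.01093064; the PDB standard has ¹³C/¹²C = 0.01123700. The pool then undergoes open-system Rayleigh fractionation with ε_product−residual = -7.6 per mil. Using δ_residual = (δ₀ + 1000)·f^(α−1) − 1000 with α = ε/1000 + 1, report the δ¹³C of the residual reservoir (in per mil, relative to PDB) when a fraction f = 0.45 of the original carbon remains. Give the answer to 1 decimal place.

-21.3 per mil

δ₀ = (0.01093064/0.01123700 − 1)×1000 = (0.972736 − 1)×1000 = -27.264 per mil
α − 1 = ε/1000 = -0.0076
f^(α−1) = 0.45^(-0.0076) = 1.006087
δ_res = (-27.264 + 1000) × 1.006087 − 1000 = 978.658 − 1000 = -21.34 per mil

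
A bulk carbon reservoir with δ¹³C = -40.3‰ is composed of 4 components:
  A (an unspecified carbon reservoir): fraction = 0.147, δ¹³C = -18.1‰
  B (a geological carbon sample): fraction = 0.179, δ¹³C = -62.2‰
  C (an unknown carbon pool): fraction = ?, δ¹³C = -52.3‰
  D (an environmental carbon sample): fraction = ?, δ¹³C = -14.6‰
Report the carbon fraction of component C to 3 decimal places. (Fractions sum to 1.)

0.442

Let f_C and f_D be the unknown fractions; fractions sum to 1 so f_C + f_D = 0.674.
Mass balance: Σ fᵢ·δᵢ = δ_bulk ⇒ f_C·(-52.3) + f_D·(-14.6) = -40.3 − (-13.795) = -26.505
Substitute f_D = 0.674 − f_C:
f_C·(-52.3 − -14.6) = -26.505 − 0.674×(-14.6) = -16.665
f_C = -16.665 / -37.7 = 0.4420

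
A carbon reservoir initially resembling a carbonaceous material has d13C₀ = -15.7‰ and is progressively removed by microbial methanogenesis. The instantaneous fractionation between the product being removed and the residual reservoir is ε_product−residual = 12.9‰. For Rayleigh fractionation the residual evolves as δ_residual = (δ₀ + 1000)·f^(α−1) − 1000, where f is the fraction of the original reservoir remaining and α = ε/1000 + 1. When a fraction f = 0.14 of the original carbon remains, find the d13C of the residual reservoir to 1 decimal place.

Rayleigh residual: δ_res = (δ₀ + 1000)·f^(α−1) − 1000
α = ε/1000 + 1 = 1.01290, so α − 1 = 0.01290
f^(α−1) = 0.14^(0.01290) = 0.974956
δ_res = (-15.7 + 1000) × 0.974956 − 1000 = 959.649 − 1000 = -40.35‰

-40.4‰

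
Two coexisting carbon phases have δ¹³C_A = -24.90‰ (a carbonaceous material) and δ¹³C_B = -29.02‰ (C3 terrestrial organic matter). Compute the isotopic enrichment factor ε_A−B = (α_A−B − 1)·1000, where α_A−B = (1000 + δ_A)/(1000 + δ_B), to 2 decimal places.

4.24‰

α_A−B = (1000 + -24.90) / (1000 + -29.02) = 975.10 / 970.98 = 1.004243
ε_A−B = (1.004243 − 1) × 1000 = 4.243‰
(The approximation ε ≈ δ_A − δ_B would give 4.12‰.)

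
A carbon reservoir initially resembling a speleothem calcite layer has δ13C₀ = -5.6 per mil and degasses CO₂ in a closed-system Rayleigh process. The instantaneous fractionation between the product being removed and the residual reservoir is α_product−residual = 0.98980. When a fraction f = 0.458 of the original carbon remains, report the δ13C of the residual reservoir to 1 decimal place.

2.4 per mil

Rayleigh residual: δ_res = (δ₀ + 1000)·f^(α−1) − 1000
α − 1 = -0.01020
f^(α−1) = 0.458^(-0.01020) = 1.007997
δ_res = (-5.6 + 1000) × 1.007997 − 1000 = 1002.352 − 1000 = 2.35 per mil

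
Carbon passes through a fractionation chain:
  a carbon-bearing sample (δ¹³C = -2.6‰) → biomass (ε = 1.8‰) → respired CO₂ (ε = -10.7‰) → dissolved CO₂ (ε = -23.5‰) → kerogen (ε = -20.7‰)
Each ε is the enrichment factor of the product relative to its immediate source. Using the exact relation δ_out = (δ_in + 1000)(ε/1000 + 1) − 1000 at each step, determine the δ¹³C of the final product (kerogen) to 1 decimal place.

step 1: δ = (-2.60 + 1000)·(1.8/1000 + 1) − 1000 = -0.80‰
step 2: δ = (-0.80 + 1000)·(-10.7/1000 + 1) − 1000 = -11.50‰
step 3: δ = (-11.50 + 1000)·(-23.5/1000 + 1) − 1000 = -34.73‰
step 4: δ = (-34.73 + 1000)·(-20.7/1000 + 1) − 1000 = -54.71‰

-54.7‰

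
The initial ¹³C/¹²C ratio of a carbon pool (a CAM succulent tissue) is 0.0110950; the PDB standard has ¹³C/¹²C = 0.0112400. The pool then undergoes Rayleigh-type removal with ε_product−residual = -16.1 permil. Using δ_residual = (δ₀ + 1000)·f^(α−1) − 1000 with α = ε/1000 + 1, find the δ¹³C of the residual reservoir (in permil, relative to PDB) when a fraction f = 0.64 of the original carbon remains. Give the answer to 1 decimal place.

-5.8 permil

δ₀ = (0.0110950/0.0112400 − 1)×1000 = (0.987100 − 1)×1000 = -12.900 permil
α − 1 = ε/1000 = -0.0161
f^(α−1) = 0.64^(-0.0161) = 1.007211
δ_res = (-12.900 + 1000) × 1.007211 − 1000 = 994.218 − 1000 = -5.78 permil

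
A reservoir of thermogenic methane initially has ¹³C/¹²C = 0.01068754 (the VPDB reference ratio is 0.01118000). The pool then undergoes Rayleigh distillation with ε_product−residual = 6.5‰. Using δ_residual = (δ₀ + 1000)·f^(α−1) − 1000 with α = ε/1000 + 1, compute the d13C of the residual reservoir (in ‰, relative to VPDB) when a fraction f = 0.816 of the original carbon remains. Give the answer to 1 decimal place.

-45.3‰

δ₀ = (0.01068754/0.01118000 − 1)×1000 = (0.955952 − 1)×1000 = -44.048‰
α − 1 = ε/1000 = 0.0065
f^(α−1) = 0.816^(0.0065) = 0.998679
δ_res = (-44.048 + 1000) × 0.998679 − 1000 = 954.689 − 1000 = -45.31‰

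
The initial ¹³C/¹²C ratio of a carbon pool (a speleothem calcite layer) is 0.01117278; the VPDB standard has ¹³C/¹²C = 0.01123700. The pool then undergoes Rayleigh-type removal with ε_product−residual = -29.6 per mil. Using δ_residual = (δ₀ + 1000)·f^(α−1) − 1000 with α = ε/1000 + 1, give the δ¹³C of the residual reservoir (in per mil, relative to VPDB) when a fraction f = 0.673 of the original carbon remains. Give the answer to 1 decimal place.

6.0 per mil

δ₀ = (0.01117278/0.01123700 − 1)×1000 = (0.994285 − 1)×1000 = -5.715 per mil
α − 1 = ε/1000 = -0.0296
f^(α−1) = 0.673^(-0.0296) = 1.011791
δ_res = (-5.715 + 1000) × 1.011791 − 1000 = 1006.008 − 1000 = 6.01 per mil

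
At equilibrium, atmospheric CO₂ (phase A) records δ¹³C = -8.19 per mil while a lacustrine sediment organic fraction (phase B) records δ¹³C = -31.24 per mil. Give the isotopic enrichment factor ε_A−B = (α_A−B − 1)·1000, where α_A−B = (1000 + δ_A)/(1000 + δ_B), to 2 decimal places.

α_A−B = (1000 + -8.19) / (1000 + -31.24) = 991.81 / 968.76 = 1.023793
ε_A−B = (1.023793 − 1) × 1000 = 23.793 per mil
(The approximation ε ≈ δ_A − δ_B would give 23.05 per mil.)

23.79 per mil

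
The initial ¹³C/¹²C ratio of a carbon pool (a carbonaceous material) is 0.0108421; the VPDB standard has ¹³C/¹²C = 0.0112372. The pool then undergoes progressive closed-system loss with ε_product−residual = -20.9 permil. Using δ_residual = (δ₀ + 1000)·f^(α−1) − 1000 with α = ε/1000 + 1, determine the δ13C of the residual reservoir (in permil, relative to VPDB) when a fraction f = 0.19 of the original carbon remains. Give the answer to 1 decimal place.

-1.1 permil

δ₀ = (0.0108421/0.0112372 − 1)×1000 = (0.964840 − 1)×1000 = -35.160 permil
α − 1 = ε/1000 = -0.0209
f^(α−1) = 0.19^(-0.0209) = 1.035319
δ_res = (-35.160 + 1000) × 1.035319 − 1000 = 998.917 − 1000 = -1.08 permil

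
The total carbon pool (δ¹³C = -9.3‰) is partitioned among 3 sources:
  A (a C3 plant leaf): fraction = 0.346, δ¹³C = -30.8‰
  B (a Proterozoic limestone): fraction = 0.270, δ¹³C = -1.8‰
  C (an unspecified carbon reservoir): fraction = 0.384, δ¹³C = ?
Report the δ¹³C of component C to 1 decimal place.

4.8‰

Isotope mass balance: δ_bulk = Σ fᵢ·δᵢ.
-9.3 = 0.346×(-30.8) + 0.270×(-1.8) + 0.384×δ_C
0.384·δ_C = -9.3 − (-11.143) = 1.843
δ_C = 1.843 / 0.384 = 4.80‰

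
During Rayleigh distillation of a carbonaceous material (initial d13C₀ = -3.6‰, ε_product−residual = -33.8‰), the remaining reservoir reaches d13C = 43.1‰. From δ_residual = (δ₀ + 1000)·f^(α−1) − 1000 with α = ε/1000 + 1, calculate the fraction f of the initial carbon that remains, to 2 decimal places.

0.26

α − 1 = ε/1000 = -0.0338
(δ_res + 1000)/(δ₀ + 1000) = (43.1 + 1000)/(-3.6 + 1000) = 1043.1/996.4 = 1.046869
f = 1.046869^(1/-0.0338) = exp(ln(1.046869)/-0.0338) = exp(0.04580/-0.0338)
f = exp(-1.3551) = 0.2579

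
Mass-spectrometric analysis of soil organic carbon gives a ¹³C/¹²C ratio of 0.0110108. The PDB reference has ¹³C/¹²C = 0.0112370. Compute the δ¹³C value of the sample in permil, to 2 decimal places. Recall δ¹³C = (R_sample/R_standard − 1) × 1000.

-20.13 permil

δ¹³C = (R_sample / R_standard − 1) × 1000
R_sample / R_standard = 0.0110108 / 0.0112370 = 0.979870
δ¹³C = (0.979870 − 1) × 1000 = -20.130 permil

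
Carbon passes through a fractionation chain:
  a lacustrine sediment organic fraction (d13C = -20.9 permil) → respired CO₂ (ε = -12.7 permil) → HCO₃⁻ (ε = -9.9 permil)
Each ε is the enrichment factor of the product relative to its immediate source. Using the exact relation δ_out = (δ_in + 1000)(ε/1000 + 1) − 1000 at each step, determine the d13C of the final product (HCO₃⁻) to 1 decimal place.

-42.9 permil

step 1: δ = (-20.90 + 1000)·(-12.7/1000 + 1) − 1000 = -33.33 permil
step 2: δ = (-33.33 + 1000)·(-9.9/1000 + 1) − 1000 = -42.90 permil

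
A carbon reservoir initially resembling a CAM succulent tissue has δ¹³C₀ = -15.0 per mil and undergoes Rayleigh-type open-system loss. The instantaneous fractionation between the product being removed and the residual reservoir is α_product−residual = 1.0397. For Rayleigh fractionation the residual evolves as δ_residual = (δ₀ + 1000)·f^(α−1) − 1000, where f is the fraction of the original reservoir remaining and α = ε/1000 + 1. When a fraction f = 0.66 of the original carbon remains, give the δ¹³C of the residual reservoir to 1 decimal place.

Rayleigh residual: δ_res = (δ₀ + 1000)·f^(α−1) − 1000
α − 1 = 0.03970
f^(α−1) = 0.66^(0.03970) = 0.983639
δ_res = (-15.0 + 1000) × 0.983639 − 1000 = 968.885 − 1000 = -31.12 per mil

-31.1 per mil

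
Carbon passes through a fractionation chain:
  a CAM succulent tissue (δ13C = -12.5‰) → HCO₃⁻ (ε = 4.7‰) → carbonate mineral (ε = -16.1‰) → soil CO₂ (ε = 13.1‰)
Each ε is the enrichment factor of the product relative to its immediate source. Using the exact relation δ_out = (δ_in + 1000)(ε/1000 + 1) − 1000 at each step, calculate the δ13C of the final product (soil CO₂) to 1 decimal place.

-11.0‰

step 1: δ = (-12.50 + 1000)·(4.7/1000 + 1) − 1000 = -7.86‰
step 2: δ = (-7.86 + 1000)·(-16.1/1000 + 1) − 1000 = -23.83‰
step 3: δ = (-23.83 + 1000)·(13.1/1000 + 1) − 1000 = -11.04‰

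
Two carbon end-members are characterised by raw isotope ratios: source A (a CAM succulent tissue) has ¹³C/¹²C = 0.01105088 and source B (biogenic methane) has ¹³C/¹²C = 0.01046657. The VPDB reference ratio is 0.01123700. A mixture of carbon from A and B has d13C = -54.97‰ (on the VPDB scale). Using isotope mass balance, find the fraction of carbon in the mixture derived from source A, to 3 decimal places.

0.261

δ_A = (0.01105088/0.01123700 − 1)×1000 = (0.983437 − 1)×1000 = -16.563‰
δ_B = (0.01046657/0.01123700 − 1)×1000 = (0.931438 − 1)×1000 = -68.562‰
f_A = (δ_mix − δ_B)/(δ_A − δ_B) = (-54.97 − (-68.562))/(-16.563 − (-68.562))
f_A = 13.592 / 51.999 = 0.2614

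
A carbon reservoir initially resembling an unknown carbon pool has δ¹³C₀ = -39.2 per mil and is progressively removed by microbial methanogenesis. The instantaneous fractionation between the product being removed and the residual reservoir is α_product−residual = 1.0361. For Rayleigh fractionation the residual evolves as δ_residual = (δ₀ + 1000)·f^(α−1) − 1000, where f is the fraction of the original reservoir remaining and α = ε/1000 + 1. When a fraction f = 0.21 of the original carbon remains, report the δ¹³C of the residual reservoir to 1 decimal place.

-91.8 per mil

Rayleigh residual: δ_res = (δ₀ + 1000)·f^(α−1) − 1000
α − 1 = 0.03610
f^(α−1) = 0.21^(0.03610) = 0.945218
δ_res = (-39.2 + 1000) × 0.945218 − 1000 = 908.166 − 1000 = -91.83 per mil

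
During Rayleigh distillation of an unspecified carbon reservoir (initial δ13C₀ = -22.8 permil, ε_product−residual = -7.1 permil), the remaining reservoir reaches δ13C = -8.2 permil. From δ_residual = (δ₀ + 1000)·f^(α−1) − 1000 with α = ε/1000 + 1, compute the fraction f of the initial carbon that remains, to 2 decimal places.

α − 1 = ε/1000 = -0.0071
(δ_res + 1000)/(δ₀ + 1000) = (-8.2 + 1000)/(-22.8 + 1000) = 991.8/977.2 = 1.014941
f = 1.014941^(1/-0.0071) = exp(ln(1.014941)/-0.0071) = exp(0.01483/-0.0071)
f = exp(-2.0888) = 0.1238

0.12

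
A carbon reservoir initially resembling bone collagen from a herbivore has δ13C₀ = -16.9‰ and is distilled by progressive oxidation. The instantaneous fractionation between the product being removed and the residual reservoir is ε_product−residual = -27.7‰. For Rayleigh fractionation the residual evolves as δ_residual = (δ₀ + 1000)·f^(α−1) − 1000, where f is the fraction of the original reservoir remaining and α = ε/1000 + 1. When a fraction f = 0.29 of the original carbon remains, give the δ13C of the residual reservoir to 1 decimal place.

17.4‰

Rayleigh residual: δ_res = (δ₀ + 1000)·f^(α−1) − 1000
α = ε/1000 + 1 = 0.97230, so α − 1 = -0.02770
f^(α−1) = 0.29^(-0.02770) = 1.034884
δ_res = (-16.9 + 1000) × 1.034884 − 1000 = 1017.394 − 1000 = 17.39‰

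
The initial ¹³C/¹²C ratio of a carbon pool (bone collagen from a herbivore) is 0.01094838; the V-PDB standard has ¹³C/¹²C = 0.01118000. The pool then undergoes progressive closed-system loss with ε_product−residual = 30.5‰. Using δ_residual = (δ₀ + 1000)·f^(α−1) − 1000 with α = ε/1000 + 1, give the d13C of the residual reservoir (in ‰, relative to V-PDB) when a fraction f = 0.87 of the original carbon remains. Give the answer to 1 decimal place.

δ₀ = (0.01094838/0.01118000 − 1)×1000 = (0.979283 − 1)×1000 = -20.717‰
α − 1 = ε/1000 = 0.0305
f^(α−1) = 0.87^(0.0305) = 0.995762
δ_res = (-20.717 + 1000) × 0.995762 − 1000 = 975.132 − 1000 = -24.87‰

-24.9‰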